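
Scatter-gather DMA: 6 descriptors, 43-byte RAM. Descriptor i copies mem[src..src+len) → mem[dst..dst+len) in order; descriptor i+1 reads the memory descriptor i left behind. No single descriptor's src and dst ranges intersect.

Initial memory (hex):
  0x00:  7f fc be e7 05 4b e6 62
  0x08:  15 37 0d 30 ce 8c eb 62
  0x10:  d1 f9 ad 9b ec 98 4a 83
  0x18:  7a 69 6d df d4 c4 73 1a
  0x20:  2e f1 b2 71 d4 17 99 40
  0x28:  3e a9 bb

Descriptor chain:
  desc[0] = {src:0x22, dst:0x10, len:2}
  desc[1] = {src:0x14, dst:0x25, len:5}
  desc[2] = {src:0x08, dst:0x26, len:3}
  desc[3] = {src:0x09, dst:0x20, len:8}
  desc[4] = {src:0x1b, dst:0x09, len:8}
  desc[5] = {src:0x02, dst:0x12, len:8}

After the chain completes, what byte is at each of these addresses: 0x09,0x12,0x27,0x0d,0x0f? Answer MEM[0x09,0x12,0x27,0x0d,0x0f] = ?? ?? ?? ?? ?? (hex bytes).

MEM[0x09,0x12,0x27,0x0d,0x0f] = df be b2 1a 0d

  after D0: wrote 2B at 0x10 = b271
  after D1: wrote 5B at 0x25 = ec984a837a
  after D2: wrote 3B at 0x26 = 15370d
  after D3: wrote 8B at 0x20 = 370d30ce8ceb62b2
  after D4: wrote 8B at 0x09 = dfd4c4731a370d30
  after D5: wrote 8B at 0x12 = bee7054be66215df
query mem[0x09]=0xdf, mem[0x12]=0xbe, mem[0x27]=0xb2, mem[0x0d]=0x1a, mem[0x0f]=0x0d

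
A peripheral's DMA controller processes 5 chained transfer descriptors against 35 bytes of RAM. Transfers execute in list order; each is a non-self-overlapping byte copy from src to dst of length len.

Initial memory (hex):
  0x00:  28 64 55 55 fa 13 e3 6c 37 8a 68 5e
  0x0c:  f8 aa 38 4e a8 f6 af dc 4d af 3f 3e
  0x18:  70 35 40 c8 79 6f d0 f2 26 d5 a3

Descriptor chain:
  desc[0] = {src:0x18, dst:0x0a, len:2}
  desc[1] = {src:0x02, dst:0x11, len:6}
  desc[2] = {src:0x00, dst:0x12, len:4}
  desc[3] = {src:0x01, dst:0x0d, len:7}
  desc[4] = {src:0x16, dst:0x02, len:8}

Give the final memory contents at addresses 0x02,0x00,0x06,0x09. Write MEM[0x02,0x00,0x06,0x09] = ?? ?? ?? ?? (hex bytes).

  after D0: wrote 2B at 0x0a = 7035
  after D1: wrote 6B at 0x11 = 5555fa13e36c
  after D2: wrote 4B at 0x12 = 28645555
  after D3: wrote 7B at 0x0d = 645555fa13e36c
  after D4: wrote 8B at 0x02 = 6c3e703540c8796f
query mem[0x02]=0x6c, mem[0x00]=0x28, mem[0x06]=0x40, mem[0x09]=0x6f

MEM[0x02,0x00,0x06,0x09] = 6c 28 40 6f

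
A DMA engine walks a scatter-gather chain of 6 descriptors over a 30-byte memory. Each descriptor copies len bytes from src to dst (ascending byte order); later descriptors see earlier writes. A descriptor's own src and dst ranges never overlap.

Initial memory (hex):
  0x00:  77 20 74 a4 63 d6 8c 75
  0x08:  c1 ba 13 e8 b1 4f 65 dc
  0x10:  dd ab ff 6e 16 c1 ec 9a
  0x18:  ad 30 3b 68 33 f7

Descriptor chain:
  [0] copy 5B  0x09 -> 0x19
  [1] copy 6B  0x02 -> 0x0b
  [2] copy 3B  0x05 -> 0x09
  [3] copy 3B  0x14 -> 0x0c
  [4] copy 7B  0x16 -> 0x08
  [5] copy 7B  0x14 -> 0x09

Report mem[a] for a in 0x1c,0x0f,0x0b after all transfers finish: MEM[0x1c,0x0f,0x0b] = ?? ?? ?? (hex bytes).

[0] 0x09->0x19 len=5 : ba 13 e8 b1 4f
[1] 0x02->0x0b len=6 : 74 a4 63 d6 8c 75
[2] 0x05->0x09 len=3 : d6 8c 75
[3] 0x14->0x0c len=3 : 16 c1 ec
[4] 0x16->0x08 len=7 : ec 9a ad ba 13 e8 b1
[5] 0x14->0x09 len=7 : 16 c1 ec 9a ad ba 13
query mem[0x1c]=0xb1, mem[0x0f]=0x13, mem[0x0b]=0xec

MEM[0x1c,0x0f,0x0b] = b1 13 ec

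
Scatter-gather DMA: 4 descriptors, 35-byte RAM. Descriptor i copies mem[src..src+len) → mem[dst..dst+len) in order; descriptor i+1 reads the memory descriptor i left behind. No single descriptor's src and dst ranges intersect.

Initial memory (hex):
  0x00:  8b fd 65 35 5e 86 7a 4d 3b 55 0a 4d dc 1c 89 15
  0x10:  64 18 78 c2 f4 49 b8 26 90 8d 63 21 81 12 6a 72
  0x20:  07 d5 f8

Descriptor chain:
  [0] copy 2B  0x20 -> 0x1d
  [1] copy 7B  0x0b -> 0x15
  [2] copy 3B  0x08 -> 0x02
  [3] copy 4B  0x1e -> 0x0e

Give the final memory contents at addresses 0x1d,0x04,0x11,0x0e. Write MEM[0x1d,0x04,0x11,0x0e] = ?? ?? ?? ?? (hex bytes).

MEM[0x1d,0x04,0x11,0x0e] = 07 0a d5 d5

D0: mem[0x1d..0x1e] <- [07 d5]
D1: mem[0x15..0x1b] <- [4d dc 1c 89 15 64 18]
D2: mem[0x02..0x04] <- [3b 55 0a]
D3: mem[0x0e..0x11] <- [d5 72 07 d5]
query mem[0x1d]=0x07, mem[0x04]=0x0a, mem[0x11]=0xd5, mem[0x0e]=0xd5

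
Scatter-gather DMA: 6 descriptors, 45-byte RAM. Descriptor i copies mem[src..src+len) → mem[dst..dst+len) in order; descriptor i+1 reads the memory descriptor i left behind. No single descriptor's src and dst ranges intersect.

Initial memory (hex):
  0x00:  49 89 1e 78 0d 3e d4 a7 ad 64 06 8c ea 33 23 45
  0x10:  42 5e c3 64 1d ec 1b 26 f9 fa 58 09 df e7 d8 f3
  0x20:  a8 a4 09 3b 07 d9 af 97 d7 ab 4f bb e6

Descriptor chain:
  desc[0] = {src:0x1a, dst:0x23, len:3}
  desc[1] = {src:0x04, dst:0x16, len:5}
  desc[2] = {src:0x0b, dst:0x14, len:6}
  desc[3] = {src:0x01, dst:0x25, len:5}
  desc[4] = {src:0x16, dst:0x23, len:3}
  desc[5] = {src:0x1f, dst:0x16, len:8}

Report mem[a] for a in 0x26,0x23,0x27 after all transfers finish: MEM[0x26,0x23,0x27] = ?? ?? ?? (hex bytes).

D0: mem[0x23..0x25] <- [58 09 df]
D1: mem[0x16..0x1a] <- [0d 3e d4 a7 ad]
D2: mem[0x14..0x19] <- [8c ea 33 23 45 42]
D3: mem[0x25..0x29] <- [89 1e 78 0d 3e]
D4: mem[0x23..0x25] <- [33 23 45]
D5: mem[0x16..0x1d] <- [f3 a8 a4 09 33 23 45 1e]
query mem[0x26]=0x1e, mem[0x23]=0x33, mem[0x27]=0x78

MEM[0x26,0x23,0x27] = 1e 33 78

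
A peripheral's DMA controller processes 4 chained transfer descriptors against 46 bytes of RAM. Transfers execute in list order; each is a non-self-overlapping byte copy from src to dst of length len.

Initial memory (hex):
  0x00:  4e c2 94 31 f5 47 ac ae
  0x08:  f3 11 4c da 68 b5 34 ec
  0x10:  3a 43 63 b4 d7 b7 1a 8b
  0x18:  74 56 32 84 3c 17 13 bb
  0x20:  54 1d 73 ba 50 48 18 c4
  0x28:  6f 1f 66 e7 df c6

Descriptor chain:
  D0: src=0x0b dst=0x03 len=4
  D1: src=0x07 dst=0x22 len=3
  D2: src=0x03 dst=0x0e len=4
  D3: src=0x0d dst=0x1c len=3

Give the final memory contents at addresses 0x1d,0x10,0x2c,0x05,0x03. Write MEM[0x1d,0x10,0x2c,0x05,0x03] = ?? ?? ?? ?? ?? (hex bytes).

MEM[0x1d,0x10,0x2c,0x05,0x03] = da b5 df b5 da

D0: mem[0x03..0x06] <- [da 68 b5 34]
D1: mem[0x22..0x24] <- [ae f3 11]
D2: mem[0x0e..0x11] <- [da 68 b5 34]
D3: mem[0x1c..0x1e] <- [b5 da 68]
query mem[0x1d]=0xda, mem[0x10]=0xb5, mem[0x2c]=0xdf, mem[0x05]=0xb5, mem[0x03]=0xda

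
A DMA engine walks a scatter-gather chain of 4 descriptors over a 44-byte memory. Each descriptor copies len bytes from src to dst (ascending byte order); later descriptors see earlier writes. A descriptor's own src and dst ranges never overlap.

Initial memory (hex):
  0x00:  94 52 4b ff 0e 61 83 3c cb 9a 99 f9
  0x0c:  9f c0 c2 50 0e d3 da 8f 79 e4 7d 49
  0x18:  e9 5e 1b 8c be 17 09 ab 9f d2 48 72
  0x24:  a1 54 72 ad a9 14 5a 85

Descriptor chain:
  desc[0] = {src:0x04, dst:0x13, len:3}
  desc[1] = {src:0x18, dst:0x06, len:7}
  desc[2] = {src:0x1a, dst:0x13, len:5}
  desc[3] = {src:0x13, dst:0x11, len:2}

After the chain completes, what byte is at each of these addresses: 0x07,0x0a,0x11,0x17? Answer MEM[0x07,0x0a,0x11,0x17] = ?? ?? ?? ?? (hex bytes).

MEM[0x07,0x0a,0x11,0x17] = 5e be 1b 09

[0] 0x04->0x13 len=3 : 0e 61 83
[1] 0x18->0x06 len=7 : e9 5e 1b 8c be 17 09
[2] 0x1a->0x13 len=5 : 1b 8c be 17 09
[3] 0x13->0x11 len=2 : 1b 8c
query mem[0x07]=0x5e, mem[0x0a]=0xbe, mem[0x11]=0x1b, mem[0x17]=0x09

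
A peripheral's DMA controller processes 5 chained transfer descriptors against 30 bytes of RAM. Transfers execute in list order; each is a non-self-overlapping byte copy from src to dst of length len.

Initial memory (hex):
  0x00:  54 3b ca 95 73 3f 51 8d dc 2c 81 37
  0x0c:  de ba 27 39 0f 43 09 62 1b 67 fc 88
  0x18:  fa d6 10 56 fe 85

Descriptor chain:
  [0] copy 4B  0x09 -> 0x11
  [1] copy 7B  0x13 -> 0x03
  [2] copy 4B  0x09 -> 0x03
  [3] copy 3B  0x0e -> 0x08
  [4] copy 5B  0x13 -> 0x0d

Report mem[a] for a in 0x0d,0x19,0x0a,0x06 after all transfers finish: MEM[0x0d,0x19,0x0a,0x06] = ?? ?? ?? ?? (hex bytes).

MEM[0x0d,0x19,0x0a,0x06] = 37 d6 0f de

D0: mem[0x11..0x14] <- [2c 81 37 de]
D1: mem[0x03..0x09] <- [37 de 67 fc 88 fa d6]
D2: mem[0x03..0x06] <- [d6 81 37 de]
D3: mem[0x08..0x0a] <- [27 39 0f]
D4: mem[0x0d..0x11] <- [37 de 67 fc 88]
query mem[0x0d]=0x37, mem[0x19]=0xd6, mem[0x0a]=0x0f, mem[0x06]=0xde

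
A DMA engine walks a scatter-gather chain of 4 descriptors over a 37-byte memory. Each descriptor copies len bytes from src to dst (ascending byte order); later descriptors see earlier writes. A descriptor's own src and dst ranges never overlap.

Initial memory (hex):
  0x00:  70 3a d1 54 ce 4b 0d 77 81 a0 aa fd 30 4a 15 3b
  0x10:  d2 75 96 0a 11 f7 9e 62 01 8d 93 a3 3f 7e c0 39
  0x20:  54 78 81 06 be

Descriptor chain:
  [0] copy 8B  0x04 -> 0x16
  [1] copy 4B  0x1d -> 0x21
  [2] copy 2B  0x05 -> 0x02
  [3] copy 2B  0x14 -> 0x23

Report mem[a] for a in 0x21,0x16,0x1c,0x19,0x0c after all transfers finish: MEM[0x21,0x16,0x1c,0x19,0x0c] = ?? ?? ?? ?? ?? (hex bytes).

MEM[0x21,0x16,0x1c,0x19,0x0c] = fd ce aa 77 30

D0: mem[0x16..0x1d] <- [ce 4b 0d 77 81 a0 aa fd]
D1: mem[0x21..0x24] <- [fd c0 39 54]
D2: mem[0x02..0x03] <- [4b 0d]
D3: mem[0x23..0x24] <- [11 f7]
query mem[0x21]=0xfd, mem[0x16]=0xce, mem[0x1c]=0xaa, mem[0x19]=0x77, mem[0x0c]=0x30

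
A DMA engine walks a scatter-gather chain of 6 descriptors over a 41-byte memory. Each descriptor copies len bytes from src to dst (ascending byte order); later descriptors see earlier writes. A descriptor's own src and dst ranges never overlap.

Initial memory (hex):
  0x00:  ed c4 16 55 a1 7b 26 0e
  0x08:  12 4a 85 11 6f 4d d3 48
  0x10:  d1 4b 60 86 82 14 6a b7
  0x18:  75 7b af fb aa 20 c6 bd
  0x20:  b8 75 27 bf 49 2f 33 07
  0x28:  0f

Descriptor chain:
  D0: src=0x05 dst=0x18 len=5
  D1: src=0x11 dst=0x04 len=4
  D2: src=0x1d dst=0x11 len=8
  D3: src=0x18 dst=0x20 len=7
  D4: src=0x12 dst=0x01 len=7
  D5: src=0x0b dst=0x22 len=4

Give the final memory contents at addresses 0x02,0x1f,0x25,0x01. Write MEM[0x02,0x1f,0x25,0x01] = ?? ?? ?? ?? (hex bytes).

MEM[0x02,0x1f,0x25,0x01] = bd bd d3 c6

[0] 0x05->0x18 len=5 : 7b 26 0e 12 4a
[1] 0x11->0x04 len=4 : 4b 60 86 82
[2] 0x1d->0x11 len=8 : 20 c6 bd b8 75 27 bf 49
[3] 0x18->0x20 len=7 : 49 26 0e 12 4a 20 c6
[4] 0x12->0x01 len=7 : c6 bd b8 75 27 bf 49
[5] 0x0b->0x22 len=4 : 11 6f 4d d3
query mem[0x02]=0xbd, mem[0x1f]=0xbd, mem[0x25]=0xd3, mem[0x01]=0xc6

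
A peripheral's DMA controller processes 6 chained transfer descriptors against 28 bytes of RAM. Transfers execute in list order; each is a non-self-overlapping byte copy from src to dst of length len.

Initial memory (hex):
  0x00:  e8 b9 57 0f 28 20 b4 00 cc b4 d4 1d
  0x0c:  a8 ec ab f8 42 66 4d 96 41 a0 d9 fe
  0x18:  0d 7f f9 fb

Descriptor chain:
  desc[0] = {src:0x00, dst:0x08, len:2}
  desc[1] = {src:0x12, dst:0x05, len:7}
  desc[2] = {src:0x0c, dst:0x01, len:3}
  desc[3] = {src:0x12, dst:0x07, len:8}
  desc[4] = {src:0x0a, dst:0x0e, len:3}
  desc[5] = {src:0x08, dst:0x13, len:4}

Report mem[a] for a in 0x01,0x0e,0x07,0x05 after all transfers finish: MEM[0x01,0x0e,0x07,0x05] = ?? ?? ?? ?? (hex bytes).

MEM[0x01,0x0e,0x07,0x05] = a8 a0 4d 4d

D0: mem[0x08..0x09] <- [e8 b9]
D1: mem[0x05..0x0b] <- [4d 96 41 a0 d9 fe 0d]
D2: mem[0x01..0x03] <- [a8 ec ab]
D3: mem[0x07..0x0e] <- [4d 96 41 a0 d9 fe 0d 7f]
D4: mem[0x0e..0x10] <- [a0 d9 fe]
D5: mem[0x13..0x16] <- [96 41 a0 d9]
query mem[0x01]=0xa8, mem[0x0e]=0xa0, mem[0x07]=0x4d, mem[0x05]=0x4d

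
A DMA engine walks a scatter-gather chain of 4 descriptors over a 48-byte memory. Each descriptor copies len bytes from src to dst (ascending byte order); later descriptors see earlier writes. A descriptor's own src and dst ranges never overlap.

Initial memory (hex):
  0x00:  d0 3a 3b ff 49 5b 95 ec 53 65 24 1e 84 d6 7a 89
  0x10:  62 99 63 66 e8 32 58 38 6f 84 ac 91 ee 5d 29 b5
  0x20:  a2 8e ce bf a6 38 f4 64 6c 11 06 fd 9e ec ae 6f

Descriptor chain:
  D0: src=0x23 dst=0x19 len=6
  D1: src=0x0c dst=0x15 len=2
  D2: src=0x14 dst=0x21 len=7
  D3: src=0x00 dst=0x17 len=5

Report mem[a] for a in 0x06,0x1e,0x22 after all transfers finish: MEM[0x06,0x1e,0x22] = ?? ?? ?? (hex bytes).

D0: mem[0x19..0x1e] <- [bf a6 38 f4 64 6c]
D1: mem[0x15..0x16] <- [84 d6]
D2: mem[0x21..0x27] <- [e8 84 d6 38 6f bf a6]
D3: mem[0x17..0x1b] <- [d0 3a 3b ff 49]
query mem[0x06]=0x95, mem[0x1e]=0x6c, mem[0x22]=0x84

MEM[0x06,0x1e,0x22] = 95 6c 84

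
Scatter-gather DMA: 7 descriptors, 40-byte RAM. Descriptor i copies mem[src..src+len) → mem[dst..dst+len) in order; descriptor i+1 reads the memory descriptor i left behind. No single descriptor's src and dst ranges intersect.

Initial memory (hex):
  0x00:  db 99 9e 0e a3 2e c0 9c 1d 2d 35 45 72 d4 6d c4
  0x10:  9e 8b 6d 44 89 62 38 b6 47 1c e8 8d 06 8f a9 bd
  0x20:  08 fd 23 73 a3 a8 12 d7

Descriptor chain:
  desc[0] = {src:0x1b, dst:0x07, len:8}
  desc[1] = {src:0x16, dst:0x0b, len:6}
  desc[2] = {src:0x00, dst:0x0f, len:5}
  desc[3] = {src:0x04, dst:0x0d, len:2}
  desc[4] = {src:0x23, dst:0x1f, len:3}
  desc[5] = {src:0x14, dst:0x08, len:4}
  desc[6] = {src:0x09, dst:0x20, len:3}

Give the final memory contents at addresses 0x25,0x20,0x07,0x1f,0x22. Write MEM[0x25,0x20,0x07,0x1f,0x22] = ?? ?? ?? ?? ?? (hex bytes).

  after D0: wrote 8B at 0x07 = 8d068fa9bd08fd23
  after D1: wrote 6B at 0x0b = 38b6471ce88d
  after D2: wrote 5B at 0x0f = db999e0ea3
  after D3: wrote 2B at 0x0d = a32e
  after D4: wrote 3B at 0x1f = 73a3a8
  after D5: wrote 4B at 0x08 = 896238b6
  after D6: wrote 3B at 0x20 = 6238b6
query mem[0x25]=0xa8, mem[0x20]=0x62, mem[0x07]=0x8d, mem[0x1f]=0x73, mem[0x22]=0xb6

MEM[0x25,0x20,0x07,0x1f,0x22] = a8 62 8d 73 b6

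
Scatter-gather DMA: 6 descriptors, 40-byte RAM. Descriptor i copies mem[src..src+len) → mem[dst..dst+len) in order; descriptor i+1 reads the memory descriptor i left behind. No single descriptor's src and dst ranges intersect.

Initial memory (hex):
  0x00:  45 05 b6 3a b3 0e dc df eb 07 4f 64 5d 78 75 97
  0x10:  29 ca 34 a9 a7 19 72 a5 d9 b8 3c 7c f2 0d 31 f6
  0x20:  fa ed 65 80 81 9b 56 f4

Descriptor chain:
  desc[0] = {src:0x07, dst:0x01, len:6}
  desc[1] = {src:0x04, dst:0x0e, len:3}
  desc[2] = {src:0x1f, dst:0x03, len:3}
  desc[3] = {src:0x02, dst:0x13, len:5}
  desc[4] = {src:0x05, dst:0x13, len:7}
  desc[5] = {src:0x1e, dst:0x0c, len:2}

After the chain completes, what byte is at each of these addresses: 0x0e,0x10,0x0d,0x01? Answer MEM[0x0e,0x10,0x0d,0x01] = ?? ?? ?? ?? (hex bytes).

#0 dst[0x01+6] := {0xdf,0xeb,0x07,0x4f,0x64,0x5d}
#1 dst[0x0e+3] := {0x4f,0x64,0x5d}
#2 dst[0x03+3] := {0xf6,0xfa,0xed}
#3 dst[0x13+5] := {0xeb,0xf6,0xfa,0xed,0x5d}
#4 dst[0x13+7] := {0xed,0x5d,0xdf,0xeb,0x07,0x4f,0x64}
#5 dst[0x0c+2] := {0x31,0xf6}
query mem[0x0e]=0x4f, mem[0x10]=0x5d, mem[0x0d]=0xf6, mem[0x01]=0xdf

MEM[0x0e,0x10,0x0d,0x01] = 4f 5d f6 df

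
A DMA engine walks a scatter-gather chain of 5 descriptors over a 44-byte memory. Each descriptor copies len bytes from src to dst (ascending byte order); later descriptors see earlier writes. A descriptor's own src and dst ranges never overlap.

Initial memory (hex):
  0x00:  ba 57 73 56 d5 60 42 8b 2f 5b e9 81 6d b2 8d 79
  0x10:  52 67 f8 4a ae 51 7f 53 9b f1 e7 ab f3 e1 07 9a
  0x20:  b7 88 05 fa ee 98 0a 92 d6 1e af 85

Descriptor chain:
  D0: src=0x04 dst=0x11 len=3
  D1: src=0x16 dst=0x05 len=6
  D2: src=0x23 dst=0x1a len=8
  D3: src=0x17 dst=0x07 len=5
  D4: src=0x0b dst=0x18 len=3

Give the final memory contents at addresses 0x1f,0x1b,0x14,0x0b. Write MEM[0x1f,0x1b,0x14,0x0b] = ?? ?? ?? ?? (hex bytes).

MEM[0x1f,0x1b,0x14,0x0b] = d6 ee ae ee

D0: mem[0x11..0x13] <- [d5 60 42]
D1: mem[0x05..0x0a] <- [7f 53 9b f1 e7 ab]
D2: mem[0x1a..0x21] <- [fa ee 98 0a 92 d6 1e af]
D3: mem[0x07..0x0b] <- [53 9b f1 fa ee]
D4: mem[0x18..0x1a] <- [ee 6d b2]
query mem[0x1f]=0xd6, mem[0x1b]=0xee, mem[0x14]=0xae, mem[0x0b]=0xee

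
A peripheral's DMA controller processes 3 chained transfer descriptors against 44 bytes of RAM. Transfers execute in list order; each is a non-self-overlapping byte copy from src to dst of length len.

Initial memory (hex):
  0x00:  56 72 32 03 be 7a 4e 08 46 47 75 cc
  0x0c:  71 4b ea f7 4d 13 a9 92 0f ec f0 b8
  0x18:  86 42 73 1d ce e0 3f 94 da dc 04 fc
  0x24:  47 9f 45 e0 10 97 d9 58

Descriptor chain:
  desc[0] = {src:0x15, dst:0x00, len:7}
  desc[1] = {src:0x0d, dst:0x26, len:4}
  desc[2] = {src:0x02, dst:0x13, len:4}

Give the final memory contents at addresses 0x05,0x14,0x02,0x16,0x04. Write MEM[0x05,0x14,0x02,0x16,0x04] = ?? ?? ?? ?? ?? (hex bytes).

MEM[0x05,0x14,0x02,0x16,0x04] = 73 86 b8 73 42

#0 dst[0x00+7] := {0xec,0xf0,0xb8,0x86,0x42,0x73,0x1d}
#1 dst[0x26+4] := {0x4b,0xea,0xf7,0x4d}
#2 dst[0x13+4] := {0xb8,0x86,0x42,0x73}
query mem[0x05]=0x73, mem[0x14]=0x86, mem[0x02]=0xb8, mem[0x16]=0x73, mem[0x04]=0x42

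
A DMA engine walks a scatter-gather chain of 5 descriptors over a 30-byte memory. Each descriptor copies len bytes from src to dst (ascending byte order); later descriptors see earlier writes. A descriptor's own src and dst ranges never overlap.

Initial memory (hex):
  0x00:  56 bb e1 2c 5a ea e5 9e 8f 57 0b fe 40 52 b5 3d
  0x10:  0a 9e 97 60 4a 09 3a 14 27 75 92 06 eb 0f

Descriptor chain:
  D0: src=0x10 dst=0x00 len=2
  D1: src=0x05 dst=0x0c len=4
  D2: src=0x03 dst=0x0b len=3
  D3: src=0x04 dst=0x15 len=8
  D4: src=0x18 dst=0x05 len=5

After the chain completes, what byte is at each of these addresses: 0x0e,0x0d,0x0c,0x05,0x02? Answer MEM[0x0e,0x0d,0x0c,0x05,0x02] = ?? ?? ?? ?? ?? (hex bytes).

  after D0: wrote 2B at 0x00 = 0a9e
  after D1: wrote 4B at 0x0c = eae59e8f
  after D2: wrote 3B at 0x0b = 2c5aea
  after D3: wrote 8B at 0x15 = 5aeae59e8f570b2c
  after D4: wrote 5B at 0x05 = 9e8f570b2c
query mem[0x0e]=0x9e, mem[0x0d]=0xea, mem[0x0c]=0x5a, mem[0x05]=0x9e, mem[0x02]=0xe1

MEM[0x0e,0x0d,0x0c,0x05,0x02] = 9e ea 5a 9e e1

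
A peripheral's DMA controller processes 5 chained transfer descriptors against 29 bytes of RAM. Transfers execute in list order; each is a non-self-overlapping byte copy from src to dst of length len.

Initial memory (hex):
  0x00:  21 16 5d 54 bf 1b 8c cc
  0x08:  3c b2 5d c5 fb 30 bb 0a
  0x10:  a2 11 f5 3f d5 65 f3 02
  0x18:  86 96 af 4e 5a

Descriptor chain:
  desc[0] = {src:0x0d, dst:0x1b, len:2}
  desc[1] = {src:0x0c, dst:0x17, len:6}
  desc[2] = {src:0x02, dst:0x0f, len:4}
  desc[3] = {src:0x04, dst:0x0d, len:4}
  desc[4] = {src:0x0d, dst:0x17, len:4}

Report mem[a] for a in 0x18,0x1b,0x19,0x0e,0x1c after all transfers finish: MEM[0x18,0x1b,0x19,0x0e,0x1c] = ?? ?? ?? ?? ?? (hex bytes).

[0] 0x0d->0x1b len=2 : 30 bb
[1] 0x0c->0x17 len=6 : fb 30 bb 0a a2 11
[2] 0x02->0x0f len=4 : 5d 54 bf 1b
[3] 0x04->0x0d len=4 : bf 1b 8c cc
[4] 0x0d->0x17 len=4 : bf 1b 8c cc
query mem[0x18]=0x1b, mem[0x1b]=0xa2, mem[0x19]=0x8c, mem[0x0e]=0x1b, mem[0x1c]=0x11

MEM[0x18,0x1b,0x19,0x0e,0x1c] = 1b a2 8c 1b 11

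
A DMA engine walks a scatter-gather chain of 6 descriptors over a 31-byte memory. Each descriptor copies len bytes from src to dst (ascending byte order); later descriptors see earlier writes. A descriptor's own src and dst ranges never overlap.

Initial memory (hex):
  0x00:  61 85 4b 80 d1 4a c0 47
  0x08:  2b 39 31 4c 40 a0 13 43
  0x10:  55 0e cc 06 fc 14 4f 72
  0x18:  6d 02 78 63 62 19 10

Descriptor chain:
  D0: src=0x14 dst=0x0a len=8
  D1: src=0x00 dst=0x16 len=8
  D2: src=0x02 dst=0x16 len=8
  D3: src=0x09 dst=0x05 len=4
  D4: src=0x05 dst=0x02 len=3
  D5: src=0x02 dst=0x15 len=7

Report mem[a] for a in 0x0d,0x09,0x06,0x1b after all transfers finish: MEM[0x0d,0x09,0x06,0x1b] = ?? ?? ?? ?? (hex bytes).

D0: mem[0x0a..0x11] <- [fc 14 4f 72 6d 02 78 63]
D1: mem[0x16..0x1d] <- [61 85 4b 80 d1 4a c0 47]
D2: mem[0x16..0x1d] <- [4b 80 d1 4a c0 47 2b 39]
D3: mem[0x05..0x08] <- [39 fc 14 4f]
D4: mem[0x02..0x04] <- [39 fc 14]
D5: mem[0x15..0x1b] <- [39 fc 14 39 fc 14 4f]
query mem[0x0d]=0x72, mem[0x09]=0x39, mem[0x06]=0xfc, mem[0x1b]=0x4f

MEM[0x0d,0x09,0x06,0x1b] = 72 39 fc 4f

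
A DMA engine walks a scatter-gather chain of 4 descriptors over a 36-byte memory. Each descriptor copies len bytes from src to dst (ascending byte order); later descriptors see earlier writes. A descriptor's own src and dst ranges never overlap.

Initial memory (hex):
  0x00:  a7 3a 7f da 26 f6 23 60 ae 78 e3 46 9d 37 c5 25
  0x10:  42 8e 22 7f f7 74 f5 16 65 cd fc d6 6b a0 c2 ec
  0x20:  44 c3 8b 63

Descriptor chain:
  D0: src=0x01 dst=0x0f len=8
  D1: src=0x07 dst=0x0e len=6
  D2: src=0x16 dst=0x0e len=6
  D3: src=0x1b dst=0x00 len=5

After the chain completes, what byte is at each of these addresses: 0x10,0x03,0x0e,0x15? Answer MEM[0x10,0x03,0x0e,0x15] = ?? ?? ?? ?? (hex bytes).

MEM[0x10,0x03,0x0e,0x15] = 65 c2 ae 60

  after D0: wrote 8B at 0x0f = 3a7fda26f62360ae
  after D1: wrote 6B at 0x0e = 60ae78e3469d
  after D2: wrote 6B at 0x0e = ae1665cdfcd6
  after D3: wrote 5B at 0x00 = d66ba0c2ec
query mem[0x10]=0x65, mem[0x03]=0xc2, mem[0x0e]=0xae, mem[0x15]=0x60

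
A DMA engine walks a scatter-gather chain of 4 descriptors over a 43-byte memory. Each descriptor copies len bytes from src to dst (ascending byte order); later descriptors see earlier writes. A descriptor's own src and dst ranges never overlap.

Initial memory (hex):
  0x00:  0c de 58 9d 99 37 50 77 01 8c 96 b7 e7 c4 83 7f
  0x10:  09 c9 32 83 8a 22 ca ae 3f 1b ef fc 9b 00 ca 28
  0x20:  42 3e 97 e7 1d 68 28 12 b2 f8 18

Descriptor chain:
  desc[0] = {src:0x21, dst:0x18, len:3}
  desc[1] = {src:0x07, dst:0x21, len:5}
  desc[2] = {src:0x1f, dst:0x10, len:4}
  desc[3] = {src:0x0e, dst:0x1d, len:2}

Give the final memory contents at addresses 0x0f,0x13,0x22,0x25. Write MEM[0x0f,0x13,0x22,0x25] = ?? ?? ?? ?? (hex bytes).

#0 dst[0x18+3] := {0x3e,0x97,0xe7}
#1 dst[0x21+5] := {0x77,0x01,0x8c,0x96,0xb7}
#2 dst[0x10+4] := {0x28,0x42,0x77,0x01}
#3 dst[0x1d+2] := {0x83,0x7f}
query mem[0x0f]=0x7f, mem[0x13]=0x01, mem[0x22]=0x01, mem[0x25]=0xb7

MEM[0x0f,0x13,0x22,0x25] = 7f 01 01 b7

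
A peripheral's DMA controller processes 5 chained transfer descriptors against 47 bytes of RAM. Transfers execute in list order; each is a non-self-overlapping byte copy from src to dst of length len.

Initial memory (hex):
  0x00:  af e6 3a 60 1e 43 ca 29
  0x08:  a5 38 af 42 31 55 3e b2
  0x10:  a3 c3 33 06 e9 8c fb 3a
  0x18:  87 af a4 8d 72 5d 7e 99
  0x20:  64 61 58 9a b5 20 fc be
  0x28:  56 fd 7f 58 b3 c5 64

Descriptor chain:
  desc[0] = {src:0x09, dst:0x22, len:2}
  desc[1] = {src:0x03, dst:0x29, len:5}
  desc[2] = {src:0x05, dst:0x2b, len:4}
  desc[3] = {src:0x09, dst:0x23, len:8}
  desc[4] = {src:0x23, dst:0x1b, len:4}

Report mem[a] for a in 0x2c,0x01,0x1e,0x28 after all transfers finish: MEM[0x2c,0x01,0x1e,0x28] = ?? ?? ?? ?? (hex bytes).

MEM[0x2c,0x01,0x1e,0x28] = ca e6 31 3e

[0] 0x09->0x22 len=2 : 38 af
[1] 0x03->0x29 len=5 : 60 1e 43 ca 29
[2] 0x05->0x2b len=4 : 43 ca 29 a5
[3] 0x09->0x23 len=8 : 38 af 42 31 55 3e b2 a3
[4] 0x23->0x1b len=4 : 38 af 42 31
query mem[0x2c]=0xca, mem[0x01]=0xe6, mem[0x1e]=0x31, mem[0x28]=0x3e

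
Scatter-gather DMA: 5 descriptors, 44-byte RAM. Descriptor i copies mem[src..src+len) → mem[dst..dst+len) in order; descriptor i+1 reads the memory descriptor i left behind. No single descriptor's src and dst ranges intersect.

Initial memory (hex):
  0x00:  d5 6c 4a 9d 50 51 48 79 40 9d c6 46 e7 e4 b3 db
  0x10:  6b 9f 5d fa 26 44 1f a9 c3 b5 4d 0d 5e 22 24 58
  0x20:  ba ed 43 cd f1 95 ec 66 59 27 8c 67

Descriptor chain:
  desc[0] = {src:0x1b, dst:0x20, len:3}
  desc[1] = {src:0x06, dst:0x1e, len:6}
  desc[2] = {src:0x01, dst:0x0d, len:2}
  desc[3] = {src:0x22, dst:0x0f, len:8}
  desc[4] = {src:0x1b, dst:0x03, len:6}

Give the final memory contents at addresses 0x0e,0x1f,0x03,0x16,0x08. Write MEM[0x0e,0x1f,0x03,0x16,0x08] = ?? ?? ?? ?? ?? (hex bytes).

MEM[0x0e,0x1f,0x03,0x16,0x08] = 4a 79 0d 27 40

D0: mem[0x20..0x22] <- [0d 5e 22]
D1: mem[0x1e..0x23] <- [48 79 40 9d c6 46]
D2: mem[0x0d..0x0e] <- [6c 4a]
D3: mem[0x0f..0x16] <- [c6 46 f1 95 ec 66 59 27]
D4: mem[0x03..0x08] <- [0d 5e 22 48 79 40]
query mem[0x0e]=0x4a, mem[0x1f]=0x79, mem[0x03]=0x0d, mem[0x16]=0x27, mem[0x08]=0x40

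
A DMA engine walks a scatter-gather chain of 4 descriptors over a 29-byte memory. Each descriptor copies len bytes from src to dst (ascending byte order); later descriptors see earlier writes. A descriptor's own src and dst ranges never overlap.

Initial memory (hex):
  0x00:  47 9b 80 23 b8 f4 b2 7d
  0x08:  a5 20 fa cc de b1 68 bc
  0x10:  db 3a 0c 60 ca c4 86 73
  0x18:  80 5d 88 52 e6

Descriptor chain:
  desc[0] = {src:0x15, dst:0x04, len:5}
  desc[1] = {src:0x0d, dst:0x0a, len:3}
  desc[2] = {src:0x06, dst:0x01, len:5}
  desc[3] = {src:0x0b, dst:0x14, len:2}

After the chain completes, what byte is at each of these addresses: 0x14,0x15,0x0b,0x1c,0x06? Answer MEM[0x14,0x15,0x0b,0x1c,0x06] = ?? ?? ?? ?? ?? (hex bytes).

D0: mem[0x04..0x08] <- [c4 86 73 80 5d]
D1: mem[0x0a..0x0c] <- [b1 68 bc]
D2: mem[0x01..0x05] <- [73 80 5d 20 b1]
D3: mem[0x14..0x15] <- [68 bc]
query mem[0x14]=0x68, mem[0x15]=0xbc, mem[0x0b]=0x68, mem[0x1c]=0xe6, mem[0x06]=0x73

MEM[0x14,0x15,0x0b,0x1c,0x06] = 68 bc 68 e6 73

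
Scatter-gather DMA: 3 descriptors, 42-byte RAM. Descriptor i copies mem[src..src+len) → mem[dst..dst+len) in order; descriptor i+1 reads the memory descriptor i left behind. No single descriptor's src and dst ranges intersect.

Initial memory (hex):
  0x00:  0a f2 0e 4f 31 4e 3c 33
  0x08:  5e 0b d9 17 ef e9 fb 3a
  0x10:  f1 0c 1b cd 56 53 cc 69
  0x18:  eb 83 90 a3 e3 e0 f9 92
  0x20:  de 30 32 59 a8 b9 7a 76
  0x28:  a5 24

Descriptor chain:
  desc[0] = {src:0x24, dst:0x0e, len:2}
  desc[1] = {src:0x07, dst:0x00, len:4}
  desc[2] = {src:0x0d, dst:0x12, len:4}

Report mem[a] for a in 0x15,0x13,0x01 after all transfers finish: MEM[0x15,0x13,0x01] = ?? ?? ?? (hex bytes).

MEM[0x15,0x13,0x01] = f1 a8 5e

D0: mem[0x0e..0x0f] <- [a8 b9]
D1: mem[0x00..0x03] <- [33 5e 0b d9]
D2: mem[0x12..0x15] <- [e9 a8 b9 f1]
query mem[0x15]=0xf1, mem[0x13]=0xa8, mem[0x01]=0x5e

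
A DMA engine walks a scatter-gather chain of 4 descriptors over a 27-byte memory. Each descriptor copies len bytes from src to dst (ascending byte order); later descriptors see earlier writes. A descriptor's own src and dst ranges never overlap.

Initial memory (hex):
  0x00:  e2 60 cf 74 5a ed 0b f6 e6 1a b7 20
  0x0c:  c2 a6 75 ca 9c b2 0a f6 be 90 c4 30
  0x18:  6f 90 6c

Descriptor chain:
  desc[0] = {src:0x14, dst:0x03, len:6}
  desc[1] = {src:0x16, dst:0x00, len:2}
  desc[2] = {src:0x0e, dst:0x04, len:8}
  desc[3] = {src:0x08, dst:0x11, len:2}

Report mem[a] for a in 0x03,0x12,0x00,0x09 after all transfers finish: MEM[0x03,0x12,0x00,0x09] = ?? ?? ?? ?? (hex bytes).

MEM[0x03,0x12,0x00,0x09] = be f6 c4 f6

#0 dst[0x03+6] := {0xbe,0x90,0xc4,0x30,0x6f,0x90}
#1 dst[0x00+2] := {0xc4,0x30}
#2 dst[0x04+8] := {0x75,0xca,0x9c,0xb2,0x0a,0xf6,0xbe,0x90}
#3 dst[0x11+2] := {0x0a,0xf6}
query mem[0x03]=0xbe, mem[0x12]=0xf6, mem[0x00]=0xc4, mem[0x09]=0xf6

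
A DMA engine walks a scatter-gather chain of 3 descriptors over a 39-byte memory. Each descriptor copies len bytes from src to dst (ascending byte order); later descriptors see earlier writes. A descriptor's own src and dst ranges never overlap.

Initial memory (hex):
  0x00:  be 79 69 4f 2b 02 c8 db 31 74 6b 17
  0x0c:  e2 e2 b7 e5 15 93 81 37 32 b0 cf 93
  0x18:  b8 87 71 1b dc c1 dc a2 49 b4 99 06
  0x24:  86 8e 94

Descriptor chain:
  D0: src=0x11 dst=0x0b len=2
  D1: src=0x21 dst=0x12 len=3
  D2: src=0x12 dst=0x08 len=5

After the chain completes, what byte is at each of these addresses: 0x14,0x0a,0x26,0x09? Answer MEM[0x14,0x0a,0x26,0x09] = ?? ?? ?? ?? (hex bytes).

[0] 0x11->0x0b len=2 : 93 81
[1] 0x21->0x12 len=3 : b4 99 06
[2] 0x12->0x08 len=5 : b4 99 06 b0 cf
query mem[0x14]=0x06, mem[0x0a]=0x06, mem[0x26]=0x94, mem[0x09]=0x99

MEM[0x14,0x0a,0x26,0x09] = 06 06 94 99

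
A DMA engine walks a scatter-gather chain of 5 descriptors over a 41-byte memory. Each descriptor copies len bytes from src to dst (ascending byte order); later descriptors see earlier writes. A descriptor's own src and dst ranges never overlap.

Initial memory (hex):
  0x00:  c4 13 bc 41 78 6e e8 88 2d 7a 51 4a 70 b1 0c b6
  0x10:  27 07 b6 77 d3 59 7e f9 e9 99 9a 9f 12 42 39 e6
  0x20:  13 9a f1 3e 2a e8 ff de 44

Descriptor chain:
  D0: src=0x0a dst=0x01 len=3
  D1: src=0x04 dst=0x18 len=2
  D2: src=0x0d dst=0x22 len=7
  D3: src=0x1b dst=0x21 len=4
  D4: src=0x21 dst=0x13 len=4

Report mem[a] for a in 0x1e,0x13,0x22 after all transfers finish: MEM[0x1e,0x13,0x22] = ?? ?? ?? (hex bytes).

D0: mem[0x01..0x03] <- [51 4a 70]
D1: mem[0x18..0x19] <- [78 6e]
D2: mem[0x22..0x28] <- [b1 0c b6 27 07 b6 77]
D3: mem[0x21..0x24] <- [9f 12 42 39]
D4: mem[0x13..0x16] <- [9f 12 42 39]
query mem[0x1e]=0x39, mem[0x13]=0x9f, mem[0x22]=0x12

MEM[0x1e,0x13,0x22] = 39 9f 12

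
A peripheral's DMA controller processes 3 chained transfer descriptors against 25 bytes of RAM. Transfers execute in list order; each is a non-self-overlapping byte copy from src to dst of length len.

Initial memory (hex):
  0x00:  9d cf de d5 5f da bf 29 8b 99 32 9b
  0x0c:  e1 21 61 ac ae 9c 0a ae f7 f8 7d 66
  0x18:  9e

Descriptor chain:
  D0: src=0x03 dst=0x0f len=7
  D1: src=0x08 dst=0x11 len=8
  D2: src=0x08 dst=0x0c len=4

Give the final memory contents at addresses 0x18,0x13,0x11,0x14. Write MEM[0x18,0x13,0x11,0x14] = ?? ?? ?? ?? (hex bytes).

MEM[0x18,0x13,0x11,0x14] = d5 32 8b 9b

D0: mem[0x0f..0x15] <- [d5 5f da bf 29 8b 99]
D1: mem[0x11..0x18] <- [8b 99 32 9b e1 21 61 d5]
D2: mem[0x0c..0x0f] <- [8b 99 32 9b]
query mem[0x18]=0xd5, mem[0x13]=0x32, mem[0x11]=0x8b, mem[0x14]=0x9b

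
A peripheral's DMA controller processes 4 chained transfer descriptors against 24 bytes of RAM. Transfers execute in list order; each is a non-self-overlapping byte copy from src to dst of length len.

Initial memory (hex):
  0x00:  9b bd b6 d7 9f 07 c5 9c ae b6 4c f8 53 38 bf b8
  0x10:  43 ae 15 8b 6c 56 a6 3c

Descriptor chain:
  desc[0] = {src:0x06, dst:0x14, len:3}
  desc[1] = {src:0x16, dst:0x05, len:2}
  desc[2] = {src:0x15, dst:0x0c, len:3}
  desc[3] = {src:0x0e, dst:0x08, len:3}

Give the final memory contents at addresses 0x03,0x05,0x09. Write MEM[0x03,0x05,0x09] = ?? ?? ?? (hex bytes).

MEM[0x03,0x05,0x09] = d7 ae b8

[0] 0x06->0x14 len=3 : c5 9c ae
[1] 0x16->0x05 len=2 : ae 3c
[2] 0x15->0x0c len=3 : 9c ae 3c
[3] 0x0e->0x08 len=3 : 3c b8 43
query mem[0x03]=0xd7, mem[0x05]=0xae, mem[0x09]=0xb8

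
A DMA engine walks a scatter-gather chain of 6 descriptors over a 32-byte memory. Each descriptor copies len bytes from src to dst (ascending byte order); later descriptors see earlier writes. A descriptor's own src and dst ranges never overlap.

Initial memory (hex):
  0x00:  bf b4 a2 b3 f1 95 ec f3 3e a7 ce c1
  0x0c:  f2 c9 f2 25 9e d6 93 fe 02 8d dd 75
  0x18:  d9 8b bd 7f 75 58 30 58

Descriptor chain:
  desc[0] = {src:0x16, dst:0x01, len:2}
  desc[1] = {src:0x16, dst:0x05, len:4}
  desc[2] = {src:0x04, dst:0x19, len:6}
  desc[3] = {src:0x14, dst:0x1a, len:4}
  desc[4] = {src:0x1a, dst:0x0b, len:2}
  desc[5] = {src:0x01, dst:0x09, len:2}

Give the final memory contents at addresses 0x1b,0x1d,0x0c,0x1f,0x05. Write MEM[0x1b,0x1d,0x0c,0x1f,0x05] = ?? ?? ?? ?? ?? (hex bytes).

MEM[0x1b,0x1d,0x0c,0x1f,0x05] = 8d 75 8d 58 dd

  after D0: wrote 2B at 0x01 = dd75
  after D1: wrote 4B at 0x05 = dd75d98b
  after D2: wrote 6B at 0x19 = f1dd75d98ba7
  after D3: wrote 4B at 0x1a = 028ddd75
  after D4: wrote 2B at 0x0b = 028d
  after D5: wrote 2B at 0x09 = dd75
query mem[0x1b]=0x8d, mem[0x1d]=0x75, mem[0x0c]=0x8d, mem[0x1f]=0x58, mem[0x05]=0xdd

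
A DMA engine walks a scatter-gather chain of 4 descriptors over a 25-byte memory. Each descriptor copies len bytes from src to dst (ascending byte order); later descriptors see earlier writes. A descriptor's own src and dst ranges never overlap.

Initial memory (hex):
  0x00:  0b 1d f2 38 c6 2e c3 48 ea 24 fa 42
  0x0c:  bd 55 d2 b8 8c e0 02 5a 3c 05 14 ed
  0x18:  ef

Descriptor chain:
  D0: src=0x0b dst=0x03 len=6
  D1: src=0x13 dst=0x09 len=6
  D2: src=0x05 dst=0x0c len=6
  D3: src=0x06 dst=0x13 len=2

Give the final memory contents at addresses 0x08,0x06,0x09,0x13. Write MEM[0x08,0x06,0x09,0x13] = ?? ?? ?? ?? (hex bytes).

MEM[0x08,0x06,0x09,0x13] = 8c d2 5a d2

[0] 0x0b->0x03 len=6 : 42 bd 55 d2 b8 8c
[1] 0x13->0x09 len=6 : 5a 3c 05 14 ed ef
[2] 0x05->0x0c len=6 : 55 d2 b8 8c 5a 3c
[3] 0x06->0x13 len=2 : d2 b8
query mem[0x08]=0x8c, mem[0x06]=0xd2, mem[0x09]=0x5a, mem[0x13]=0xd2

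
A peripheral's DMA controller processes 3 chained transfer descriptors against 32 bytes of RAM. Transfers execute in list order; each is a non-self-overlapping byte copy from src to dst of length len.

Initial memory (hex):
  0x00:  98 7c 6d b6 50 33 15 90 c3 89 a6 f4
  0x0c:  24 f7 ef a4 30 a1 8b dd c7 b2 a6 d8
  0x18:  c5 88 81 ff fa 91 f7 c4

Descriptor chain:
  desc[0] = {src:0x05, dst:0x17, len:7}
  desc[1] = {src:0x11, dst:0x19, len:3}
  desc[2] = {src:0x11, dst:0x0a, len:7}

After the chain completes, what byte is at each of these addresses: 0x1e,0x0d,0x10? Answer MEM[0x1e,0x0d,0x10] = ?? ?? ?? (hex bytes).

D0: mem[0x17..0x1d] <- [33 15 90 c3 89 a6 f4]
D1: mem[0x19..0x1b] <- [a1 8b dd]
D2: mem[0x0a..0x10] <- [a1 8b dd c7 b2 a6 33]
query mem[0x1e]=0xf7, mem[0x0d]=0xc7, mem[0x10]=0x33

MEM[0x1e,0x0d,0x10] = f7 c7 33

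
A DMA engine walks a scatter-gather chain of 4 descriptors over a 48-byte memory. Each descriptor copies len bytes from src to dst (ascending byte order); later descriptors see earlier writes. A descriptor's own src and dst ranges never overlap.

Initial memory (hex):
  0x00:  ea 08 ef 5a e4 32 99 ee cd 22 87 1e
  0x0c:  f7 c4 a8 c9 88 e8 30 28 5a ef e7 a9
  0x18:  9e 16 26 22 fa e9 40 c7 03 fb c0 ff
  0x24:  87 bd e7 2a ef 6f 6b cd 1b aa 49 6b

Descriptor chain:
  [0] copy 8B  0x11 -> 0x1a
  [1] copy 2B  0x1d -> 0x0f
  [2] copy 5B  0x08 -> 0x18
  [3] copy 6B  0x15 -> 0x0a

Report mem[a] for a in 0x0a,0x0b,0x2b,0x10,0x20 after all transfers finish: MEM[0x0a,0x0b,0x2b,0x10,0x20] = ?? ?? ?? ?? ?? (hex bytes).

[0] 0x11->0x1a len=8 : e8 30 28 5a ef e7 a9 9e
[1] 0x1d->0x0f len=2 : 5a ef
[2] 0x08->0x18 len=5 : cd 22 87 1e f7
[3] 0x15->0x0a len=6 : ef e7 a9 cd 22 87
query mem[0x0a]=0xef, mem[0x0b]=0xe7, mem[0x2b]=0xcd, mem[0x10]=0xef, mem[0x20]=0xa9

MEM[0x0a,0x0b,0x2b,0x10,0x20] = ef e7 cd ef a9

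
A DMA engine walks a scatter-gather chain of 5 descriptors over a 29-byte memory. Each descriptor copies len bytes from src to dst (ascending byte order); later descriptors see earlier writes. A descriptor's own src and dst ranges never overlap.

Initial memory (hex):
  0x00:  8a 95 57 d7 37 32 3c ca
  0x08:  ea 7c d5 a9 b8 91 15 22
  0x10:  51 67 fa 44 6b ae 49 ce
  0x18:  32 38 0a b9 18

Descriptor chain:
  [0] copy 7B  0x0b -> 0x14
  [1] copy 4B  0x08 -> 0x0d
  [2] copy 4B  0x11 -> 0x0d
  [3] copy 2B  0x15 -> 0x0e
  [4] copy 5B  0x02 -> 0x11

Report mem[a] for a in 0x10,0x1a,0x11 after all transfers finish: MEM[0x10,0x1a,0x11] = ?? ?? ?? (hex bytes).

[0] 0x0b->0x14 len=7 : a9 b8 91 15 22 51 67
[1] 0x08->0x0d len=4 : ea 7c d5 a9
[2] 0x11->0x0d len=4 : 67 fa 44 a9
[3] 0x15->0x0e len=2 : b8 91
[4] 0x02->0x11 len=5 : 57 d7 37 32 3c
query mem[0x10]=0xa9, mem[0x1a]=0x67, mem[0x11]=0x57

MEM[0x10,0x1a,0x11] = a9 67 57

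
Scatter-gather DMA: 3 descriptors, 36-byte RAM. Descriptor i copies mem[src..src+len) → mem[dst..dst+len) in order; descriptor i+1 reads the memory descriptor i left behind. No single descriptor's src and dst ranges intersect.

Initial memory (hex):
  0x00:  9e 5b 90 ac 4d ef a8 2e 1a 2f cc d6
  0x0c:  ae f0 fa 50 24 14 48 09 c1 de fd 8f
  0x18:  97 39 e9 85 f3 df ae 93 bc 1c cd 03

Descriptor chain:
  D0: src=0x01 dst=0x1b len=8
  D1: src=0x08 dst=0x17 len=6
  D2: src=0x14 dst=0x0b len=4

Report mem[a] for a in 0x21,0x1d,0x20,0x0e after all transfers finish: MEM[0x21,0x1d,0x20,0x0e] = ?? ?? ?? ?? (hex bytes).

#0 dst[0x1b+8] := {0x5b,0x90,0xac,0x4d,0xef,0xa8,0x2e,0x1a}
#1 dst[0x17+6] := {0x1a,0x2f,0xcc,0xd6,0xae,0xf0}
#2 dst[0x0b+4] := {0xc1,0xde,0xfd,0x1a}
query mem[0x21]=0x2e, mem[0x1d]=0xac, mem[0x20]=0xa8, mem[0x0e]=0x1a

MEM[0x21,0x1d,0x20,0x0e] = 2e ac a8 1a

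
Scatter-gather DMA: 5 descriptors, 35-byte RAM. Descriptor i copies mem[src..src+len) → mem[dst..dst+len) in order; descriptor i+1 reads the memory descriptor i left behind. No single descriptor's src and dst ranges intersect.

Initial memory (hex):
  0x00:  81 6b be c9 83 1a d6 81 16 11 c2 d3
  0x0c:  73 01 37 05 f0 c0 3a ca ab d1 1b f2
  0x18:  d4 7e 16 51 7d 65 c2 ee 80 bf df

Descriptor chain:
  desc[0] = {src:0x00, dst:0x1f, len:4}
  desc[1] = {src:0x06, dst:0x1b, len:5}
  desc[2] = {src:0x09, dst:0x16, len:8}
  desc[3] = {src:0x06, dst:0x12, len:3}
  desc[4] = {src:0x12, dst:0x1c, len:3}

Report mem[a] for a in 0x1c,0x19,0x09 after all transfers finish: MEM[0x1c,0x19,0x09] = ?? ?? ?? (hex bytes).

MEM[0x1c,0x19,0x09] = d6 73 11

  after D0: wrote 4B at 0x1f = 816bbec9
  after D1: wrote 5B at 0x1b = d6811611c2
  after D2: wrote 8B at 0x16 = 11c2d373013705f0
  after D3: wrote 3B at 0x12 = d68116
  after D4: wrote 3B at 0x1c = d68116
query mem[0x1c]=0xd6, mem[0x19]=0x73, mem[0x09]=0x11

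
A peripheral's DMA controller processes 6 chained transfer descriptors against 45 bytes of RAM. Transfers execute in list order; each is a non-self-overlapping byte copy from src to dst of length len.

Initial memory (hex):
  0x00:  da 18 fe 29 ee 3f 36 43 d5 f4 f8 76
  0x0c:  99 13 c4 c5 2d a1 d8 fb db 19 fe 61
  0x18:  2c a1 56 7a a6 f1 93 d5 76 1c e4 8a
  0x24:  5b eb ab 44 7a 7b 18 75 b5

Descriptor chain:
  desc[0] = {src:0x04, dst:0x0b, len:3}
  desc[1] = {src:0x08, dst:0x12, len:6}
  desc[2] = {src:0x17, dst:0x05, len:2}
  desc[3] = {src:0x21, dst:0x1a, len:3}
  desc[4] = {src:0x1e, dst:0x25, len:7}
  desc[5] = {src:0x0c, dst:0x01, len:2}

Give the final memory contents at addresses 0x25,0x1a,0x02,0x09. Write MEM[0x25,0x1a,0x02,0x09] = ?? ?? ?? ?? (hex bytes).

MEM[0x25,0x1a,0x02,0x09] = 93 1c 36 f4

  after D0: wrote 3B at 0x0b = ee3f36
  after D1: wrote 6B at 0x12 = d5f4f8ee3f36
  after D2: wrote 2B at 0x05 = 362c
  after D3: wrote 3B at 0x1a = 1ce48a
  after D4: wrote 7B at 0x25 = 93d5761ce48a5b
  after D5: wrote 2B at 0x01 = 3f36
query mem[0x25]=0x93, mem[0x1a]=0x1c, mem[0x02]=0x36, mem[0x09]=0xf4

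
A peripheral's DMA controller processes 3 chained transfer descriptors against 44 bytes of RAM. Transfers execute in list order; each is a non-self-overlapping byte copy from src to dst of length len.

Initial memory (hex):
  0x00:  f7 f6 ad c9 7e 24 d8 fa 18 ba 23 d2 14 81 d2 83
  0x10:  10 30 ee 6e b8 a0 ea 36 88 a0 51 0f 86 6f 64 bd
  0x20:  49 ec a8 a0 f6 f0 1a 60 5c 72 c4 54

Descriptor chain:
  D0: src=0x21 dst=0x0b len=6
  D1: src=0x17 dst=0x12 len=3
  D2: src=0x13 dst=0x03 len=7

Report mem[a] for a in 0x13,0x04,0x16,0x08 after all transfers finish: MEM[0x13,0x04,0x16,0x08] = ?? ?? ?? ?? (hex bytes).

#0 dst[0x0b+6] := {0xec,0xa8,0xa0,0xf6,0xf0,0x1a}
#1 dst[0x12+3] := {0x36,0x88,0xa0}
#2 dst[0x03+7] := {0x88,0xa0,0xa0,0xea,0x36,0x88,0xa0}
query mem[0x13]=0x88, mem[0x04]=0xa0, mem[0x16]=0xea, mem[0x08]=0x88

MEM[0x13,0x04,0x16,0x08] = 88 a0 ea 88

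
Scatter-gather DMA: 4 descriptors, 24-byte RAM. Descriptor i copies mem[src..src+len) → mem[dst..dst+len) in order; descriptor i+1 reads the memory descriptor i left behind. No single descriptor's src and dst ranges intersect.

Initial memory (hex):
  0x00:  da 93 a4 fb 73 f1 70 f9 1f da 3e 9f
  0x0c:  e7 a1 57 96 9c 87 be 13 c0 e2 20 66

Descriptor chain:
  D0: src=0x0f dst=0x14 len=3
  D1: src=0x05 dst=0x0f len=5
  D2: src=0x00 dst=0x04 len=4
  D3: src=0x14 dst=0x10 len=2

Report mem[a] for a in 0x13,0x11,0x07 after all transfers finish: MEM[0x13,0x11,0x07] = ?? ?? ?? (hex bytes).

D0: mem[0x14..0x16] <- [96 9c 87]
D1: mem[0x0f..0x13] <- [f1 70 f9 1f da]
D2: mem[0x04..0x07] <- [da 93 a4 fb]
D3: mem[0x10..0x11] <- [96 9c]
query mem[0x13]=0xda, mem[0x11]=0x9c, mem[0x07]=0xfb

MEM[0x13,0x11,0x07] = da 9c fb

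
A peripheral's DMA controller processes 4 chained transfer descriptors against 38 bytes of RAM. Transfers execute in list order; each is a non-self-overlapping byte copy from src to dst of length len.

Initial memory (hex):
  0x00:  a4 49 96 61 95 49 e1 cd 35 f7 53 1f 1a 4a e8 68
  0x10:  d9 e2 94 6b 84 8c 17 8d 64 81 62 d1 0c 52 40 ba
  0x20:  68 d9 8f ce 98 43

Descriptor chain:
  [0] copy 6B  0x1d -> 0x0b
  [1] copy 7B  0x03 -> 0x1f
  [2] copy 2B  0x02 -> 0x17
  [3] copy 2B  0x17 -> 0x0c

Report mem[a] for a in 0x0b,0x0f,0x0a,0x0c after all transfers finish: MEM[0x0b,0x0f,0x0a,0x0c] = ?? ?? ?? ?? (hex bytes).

#0 dst[0x0b+6] := {0x52,0x40,0xba,0x68,0xd9,0x8f}
#1 dst[0x1f+7] := {0x61,0x95,0x49,0xe1,0xcd,0x35,0xf7}
#2 dst[0x17+2] := {0x96,0x61}
#3 dst[0x0c+2] := {0x96,0x61}
query mem[0x0b]=0x52, mem[0x0f]=0xd9, mem[0x0a]=0x53, mem[0x0c]=0x96

MEM[0x0b,0x0f,0x0a,0x0c] = 52 d9 53 96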